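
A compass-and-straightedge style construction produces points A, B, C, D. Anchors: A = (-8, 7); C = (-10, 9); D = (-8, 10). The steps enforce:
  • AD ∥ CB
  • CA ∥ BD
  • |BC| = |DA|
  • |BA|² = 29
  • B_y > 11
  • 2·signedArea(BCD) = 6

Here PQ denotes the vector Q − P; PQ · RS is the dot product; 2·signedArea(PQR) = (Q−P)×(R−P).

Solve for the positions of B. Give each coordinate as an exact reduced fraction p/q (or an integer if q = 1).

B = (-10, 12)

1. B_x = -10  [CA ∥ BD ∩ AD ∥ CB]
2. B_y = 12  [CA ∥ BD ∩ AD ∥ CB]
   → B = (-10, 12)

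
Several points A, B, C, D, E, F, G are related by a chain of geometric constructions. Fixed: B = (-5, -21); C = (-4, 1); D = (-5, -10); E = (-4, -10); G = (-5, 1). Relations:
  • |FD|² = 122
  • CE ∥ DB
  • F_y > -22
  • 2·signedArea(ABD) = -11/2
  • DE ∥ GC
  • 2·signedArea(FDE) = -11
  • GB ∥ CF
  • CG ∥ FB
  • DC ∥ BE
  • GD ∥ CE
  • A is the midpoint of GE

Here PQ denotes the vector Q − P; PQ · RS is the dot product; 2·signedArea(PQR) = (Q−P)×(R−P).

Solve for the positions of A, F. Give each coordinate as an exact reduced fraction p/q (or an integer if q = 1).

1. A_x = -9/2  [A is the midpoint of GE]
2. A_y = -9/2  [A is the midpoint of GE]
   → A = (-9/2, -9/2)
3. F_x = -4  [CG ∥ FB ∩ GB ∥ CF]
4. F_y = -21  [CG ∥ FB ∩ GB ∥ CF]
   → F = (-4, -21)

A = (-9/2, -9/2)
F = (-4, -21)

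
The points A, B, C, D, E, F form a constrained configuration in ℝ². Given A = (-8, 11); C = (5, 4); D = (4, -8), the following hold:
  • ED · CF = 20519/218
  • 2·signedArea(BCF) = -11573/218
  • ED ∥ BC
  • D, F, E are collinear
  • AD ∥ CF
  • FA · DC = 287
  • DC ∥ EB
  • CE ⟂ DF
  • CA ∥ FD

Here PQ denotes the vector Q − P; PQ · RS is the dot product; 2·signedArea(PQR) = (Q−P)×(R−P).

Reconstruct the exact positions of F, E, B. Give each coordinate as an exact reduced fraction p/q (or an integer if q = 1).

1. F_x = 17  [CA ∥ FD ∩ AD ∥ CF]
2. F_y = -15  [CA ∥ FD ∩ AD ∥ CF]
   → F = (17, -15)
3. E_x = -51/218  [D, F, E are collinear ∩ CE ⟂ DF]
4. E_y = -1247/218  [D, F, E are collinear ∩ CE ⟂ DF]
   → E = (-51/218, -1247/218)
5. B_x = 167/218  [ED ∥ BC ∩ DC ∥ EB]
6. B_y = 1369/218  [ED ∥ BC ∩ DC ∥ EB]
   → B = (167/218, 1369/218)

B = (167/218, 1369/218)
E = (-51/218, -1247/218)
F = (17, -15)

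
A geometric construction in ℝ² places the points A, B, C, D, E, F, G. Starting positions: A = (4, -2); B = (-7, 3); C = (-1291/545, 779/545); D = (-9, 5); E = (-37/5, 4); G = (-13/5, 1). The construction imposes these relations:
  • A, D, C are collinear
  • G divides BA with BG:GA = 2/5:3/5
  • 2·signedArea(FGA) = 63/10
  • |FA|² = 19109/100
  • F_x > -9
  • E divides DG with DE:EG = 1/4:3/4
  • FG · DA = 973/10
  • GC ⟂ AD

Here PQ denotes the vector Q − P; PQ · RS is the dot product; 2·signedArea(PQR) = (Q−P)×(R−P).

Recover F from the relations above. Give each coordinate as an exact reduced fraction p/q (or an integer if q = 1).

1. F_x = -41/5  [2·signedArea(FGA) = 63/10 ∩ FG · DA = 973/10]
2. F_y = 9/2  [2·signedArea(FGA) = 63/10 ∩ FG · DA = 973/10]
   → F = (-41/5, 9/2)

F = (-41/5, 9/2)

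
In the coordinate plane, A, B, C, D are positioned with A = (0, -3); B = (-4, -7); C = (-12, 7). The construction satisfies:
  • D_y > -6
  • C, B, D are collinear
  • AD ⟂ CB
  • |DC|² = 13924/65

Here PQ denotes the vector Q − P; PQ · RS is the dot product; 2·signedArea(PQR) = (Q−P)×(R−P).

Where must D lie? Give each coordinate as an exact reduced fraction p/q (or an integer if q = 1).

D = (-308/65, -371/65)

1. D_x = -308/65  [C, B, D are collinear ∩ AD ⟂ CB]
2. D_y = -371/65  [C, B, D are collinear ∩ AD ⟂ CB]
   → D = (-308/65, -371/65)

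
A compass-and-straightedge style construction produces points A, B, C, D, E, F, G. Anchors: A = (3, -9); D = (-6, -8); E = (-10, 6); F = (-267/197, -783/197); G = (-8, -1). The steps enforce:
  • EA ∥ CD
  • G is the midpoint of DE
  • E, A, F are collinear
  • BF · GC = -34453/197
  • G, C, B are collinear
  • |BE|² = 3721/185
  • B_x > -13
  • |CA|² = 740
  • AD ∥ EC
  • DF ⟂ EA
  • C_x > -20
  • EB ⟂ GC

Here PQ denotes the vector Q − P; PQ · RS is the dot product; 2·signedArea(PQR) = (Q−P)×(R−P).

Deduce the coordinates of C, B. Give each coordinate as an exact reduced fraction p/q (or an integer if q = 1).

1. C_x = -19  [EA ∥ CD ∩ AD ∥ EC]
2. C_y = 7  [EA ∥ CD ∩ AD ∥ EC]
   → C = (-19, 7)
3. B_x = -2338/185  [G, C, B are collinear ∩ EB ⟂ GC]
4. B_y = 439/185  [G, C, B are collinear ∩ EB ⟂ GC]
   → B = (-2338/185, 439/185)

B = (-2338/185, 439/185)
C = (-19, 7)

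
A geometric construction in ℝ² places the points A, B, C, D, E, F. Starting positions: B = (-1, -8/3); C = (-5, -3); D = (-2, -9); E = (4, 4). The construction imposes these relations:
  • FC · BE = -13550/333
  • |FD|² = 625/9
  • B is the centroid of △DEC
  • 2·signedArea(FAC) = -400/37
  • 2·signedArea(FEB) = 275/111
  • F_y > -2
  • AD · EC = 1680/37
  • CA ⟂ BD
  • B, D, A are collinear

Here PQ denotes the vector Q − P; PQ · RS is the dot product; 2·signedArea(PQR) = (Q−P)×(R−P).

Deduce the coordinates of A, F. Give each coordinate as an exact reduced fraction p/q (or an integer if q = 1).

A = (-85/74, -267/74)
F = (21/37, -119/111)

1. A_x = -85/74  [B, D, A are collinear ∩ CA ⟂ BD]
2. A_y = -267/74  [B, D, A are collinear ∩ CA ⟂ BD]
   → A = (-85/74, -267/74)
3. F_x = 21/37  [FC · BE = -13550/333 ∩ 2·signedArea(FAC) = -400/37]
4. F_y = -119/111  [FC · BE = -13550/333 ∩ 2·signedArea(FAC) = -400/37]
   → F = (21/37, -119/111)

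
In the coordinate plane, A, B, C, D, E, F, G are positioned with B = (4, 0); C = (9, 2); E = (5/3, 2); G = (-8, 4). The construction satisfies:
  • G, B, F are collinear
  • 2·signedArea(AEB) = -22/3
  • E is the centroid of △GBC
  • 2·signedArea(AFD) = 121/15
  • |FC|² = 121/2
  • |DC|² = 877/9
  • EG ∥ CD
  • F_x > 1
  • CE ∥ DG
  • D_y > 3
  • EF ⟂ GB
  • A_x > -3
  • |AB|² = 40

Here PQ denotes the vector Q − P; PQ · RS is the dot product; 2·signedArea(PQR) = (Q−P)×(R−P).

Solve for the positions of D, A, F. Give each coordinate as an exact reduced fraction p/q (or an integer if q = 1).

1. D_x = -2/3  [CE ∥ DG ∩ EG ∥ CD]
2. D_y = 4  [CE ∥ DG ∩ EG ∥ CD]
   → D = (-2/3, 4)
3. F_x = 13/10  [G, B, F are collinear ∩ EF ⟂ GB]
4. F_y = 9/10  [G, B, F are collinear ∩ EF ⟂ GB]
   → F = (13/10, 9/10)
5. A_x = -2  [2·signedArea(AEB) = -22/3 ∩ 2·signedArea(AFD) = 121/15]
6. A_y = 2  [2·signedArea(AEB) = -22/3 ∩ 2·signedArea(AFD) = 121/15]
   → A = (-2, 2)

A = (-2, 2)
D = (-2/3, 4)
F = (13/10, 9/10)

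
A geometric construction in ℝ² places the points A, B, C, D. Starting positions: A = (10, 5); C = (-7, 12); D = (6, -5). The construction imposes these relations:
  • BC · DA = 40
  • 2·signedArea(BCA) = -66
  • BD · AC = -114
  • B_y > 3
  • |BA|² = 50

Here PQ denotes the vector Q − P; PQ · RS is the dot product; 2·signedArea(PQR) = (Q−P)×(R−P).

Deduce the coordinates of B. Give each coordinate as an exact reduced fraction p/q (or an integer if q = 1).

B = (3, 4)

1. B_x = 3  [BD · AC = -114 ∩ BC · DA = 40]
2. B_y = 4  [BD · AC = -114 ∩ BC · DA = 40]
   → B = (3, 4)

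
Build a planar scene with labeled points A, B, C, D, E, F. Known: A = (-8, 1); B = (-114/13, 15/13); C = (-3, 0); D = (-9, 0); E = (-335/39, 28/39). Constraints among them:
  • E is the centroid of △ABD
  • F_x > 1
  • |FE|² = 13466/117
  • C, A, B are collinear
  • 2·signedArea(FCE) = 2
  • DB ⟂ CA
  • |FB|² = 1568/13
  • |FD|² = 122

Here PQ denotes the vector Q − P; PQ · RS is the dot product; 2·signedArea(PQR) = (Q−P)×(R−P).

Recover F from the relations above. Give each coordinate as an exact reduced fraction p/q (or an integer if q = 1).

F = (2, -1)

1. F_x = 2  [line -28/39·x + -218/39·y + -54/13 = 0 ∩ |FE|² = 13466/117]
2. F_y = -1  [line -28/39·x + -218/39·y + -54/13 = 0 ∩ |FE|² = 13466/117]
   → F = (2, -1)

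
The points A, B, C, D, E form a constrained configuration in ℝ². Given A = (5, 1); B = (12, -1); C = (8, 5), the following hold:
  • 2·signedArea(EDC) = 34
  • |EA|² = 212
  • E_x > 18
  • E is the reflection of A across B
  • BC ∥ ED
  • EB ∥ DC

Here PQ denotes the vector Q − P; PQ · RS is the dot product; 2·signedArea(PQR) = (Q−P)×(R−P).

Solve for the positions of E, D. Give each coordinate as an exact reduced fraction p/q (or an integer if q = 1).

D = (15, 3)
E = (19, -3)

1. E_x = 19  [E is the reflection of A across B]
2. E_y = -3  [E is the reflection of A across B]
   → E = (19, -3)
3. D_x = 15  [EB ∥ DC ∩ BC ∥ ED]
4. D_y = 3  [EB ∥ DC ∩ BC ∥ ED]
   → D = (15, 3)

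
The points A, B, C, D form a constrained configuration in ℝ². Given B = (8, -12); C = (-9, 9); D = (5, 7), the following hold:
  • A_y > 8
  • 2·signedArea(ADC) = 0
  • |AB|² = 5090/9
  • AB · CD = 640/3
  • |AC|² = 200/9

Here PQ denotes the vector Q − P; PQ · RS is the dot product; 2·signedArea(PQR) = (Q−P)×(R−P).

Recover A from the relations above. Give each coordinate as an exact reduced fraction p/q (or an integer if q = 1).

1. A_x = -13/3  [2·signedArea(ADC) = 0 ∩ AB · CD = 640/3]
2. A_y = 25/3  [2·signedArea(ADC) = 0 ∩ AB · CD = 640/3]
   → A = (-13/3, 25/3)

A = (-13/3, 25/3)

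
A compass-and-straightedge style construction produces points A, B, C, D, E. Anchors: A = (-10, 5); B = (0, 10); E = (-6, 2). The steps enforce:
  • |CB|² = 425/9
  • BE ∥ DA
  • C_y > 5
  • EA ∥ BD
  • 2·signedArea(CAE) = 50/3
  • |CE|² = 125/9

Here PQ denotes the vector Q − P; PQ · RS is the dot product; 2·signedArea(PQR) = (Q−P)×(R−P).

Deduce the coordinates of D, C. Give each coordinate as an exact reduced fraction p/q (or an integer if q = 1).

C = (-16/3, 17/3)
D = (-4, 13)

1. D_x = -4  [BE ∥ DA ∩ EA ∥ BD]
2. D_y = 13  [BE ∥ DA ∩ EA ∥ BD]
   → D = (-4, 13)
3. C_x = -16/3  [line 3·x + 4·y + -20/3 = 0 ∩ |CE|² = 125/9]
4. C_y = 17/3  [line 3·x + 4·y + -20/3 = 0 ∩ |CE|² = 125/9]
   → C = (-16/3, 17/3)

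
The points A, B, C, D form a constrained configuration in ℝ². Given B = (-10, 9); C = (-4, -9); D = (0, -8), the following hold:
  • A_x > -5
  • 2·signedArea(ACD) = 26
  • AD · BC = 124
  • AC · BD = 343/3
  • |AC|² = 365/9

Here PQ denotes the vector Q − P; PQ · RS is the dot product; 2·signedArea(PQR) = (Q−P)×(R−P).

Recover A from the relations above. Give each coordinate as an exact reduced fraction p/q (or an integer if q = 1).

1. A_x = -14/3  [AC · BD = 343/3 ∩ 2·signedArea(ACD) = 26]
2. A_y = -8/3  [AC · BD = 343/3 ∩ 2·signedArea(ACD) = 26]
   → A = (-14/3, -8/3)

A = (-14/3, -8/3)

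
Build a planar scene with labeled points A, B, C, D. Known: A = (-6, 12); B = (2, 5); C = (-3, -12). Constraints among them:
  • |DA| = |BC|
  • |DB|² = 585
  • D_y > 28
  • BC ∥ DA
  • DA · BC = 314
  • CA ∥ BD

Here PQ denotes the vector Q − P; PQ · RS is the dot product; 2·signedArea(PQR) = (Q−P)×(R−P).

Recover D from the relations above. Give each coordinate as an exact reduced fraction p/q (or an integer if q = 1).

1. D_x = -1  [BC ∥ DA ∩ CA ∥ BD]
2. D_y = 29  [BC ∥ DA ∩ CA ∥ BD]
   → D = (-1, 29)

D = (-1, 29)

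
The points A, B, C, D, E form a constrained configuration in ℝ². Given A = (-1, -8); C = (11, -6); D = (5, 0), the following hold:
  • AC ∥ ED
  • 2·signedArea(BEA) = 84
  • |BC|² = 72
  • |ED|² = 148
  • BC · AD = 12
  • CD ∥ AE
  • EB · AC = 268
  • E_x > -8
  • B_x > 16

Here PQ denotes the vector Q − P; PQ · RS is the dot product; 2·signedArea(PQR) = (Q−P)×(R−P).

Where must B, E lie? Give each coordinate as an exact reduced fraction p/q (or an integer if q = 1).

1. B_x = 17  [line -6·x + -8·y + 6 = 0 ∩ |BC|² = 72]
2. B_y = -12  [line -6·x + -8·y + 6 = 0 ∩ |BC|² = 72]
   → B = (17, -12)
3. E_x = -7  [AC ∥ ED ∩ CD ∥ AE]
4. E_y = -2  [AC ∥ ED ∩ CD ∥ AE]
   → E = (-7, -2)

B = (17, -12)
E = (-7, -2)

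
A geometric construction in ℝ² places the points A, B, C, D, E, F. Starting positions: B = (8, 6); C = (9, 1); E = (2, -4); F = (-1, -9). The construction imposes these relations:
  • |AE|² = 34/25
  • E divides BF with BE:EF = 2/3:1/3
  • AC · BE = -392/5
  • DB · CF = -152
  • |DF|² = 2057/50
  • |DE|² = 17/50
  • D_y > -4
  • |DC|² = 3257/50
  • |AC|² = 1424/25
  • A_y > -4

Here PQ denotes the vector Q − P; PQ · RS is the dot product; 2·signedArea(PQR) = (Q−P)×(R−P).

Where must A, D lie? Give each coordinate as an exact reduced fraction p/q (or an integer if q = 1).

1. A_x = 13/5  [line 6·x + 10·y + 72/5 = 0 ∩ |AE|² = 34/25]
2. A_y = -3  [line 6·x + 10·y + 72/5 = 0 ∩ |AE|² = 34/25]
   → A = (13/5, -3)
3. D_x = 23/10  [line 10·x + 10·y + 12 = 0 ∩ |DF|² = 2057/50]
4. D_y = -7/2  [line 10·x + 10·y + 12 = 0 ∩ |DF|² = 2057/50]
   → D = (23/10, -7/2)

A = (13/5, -3)
D = (23/10, -7/2)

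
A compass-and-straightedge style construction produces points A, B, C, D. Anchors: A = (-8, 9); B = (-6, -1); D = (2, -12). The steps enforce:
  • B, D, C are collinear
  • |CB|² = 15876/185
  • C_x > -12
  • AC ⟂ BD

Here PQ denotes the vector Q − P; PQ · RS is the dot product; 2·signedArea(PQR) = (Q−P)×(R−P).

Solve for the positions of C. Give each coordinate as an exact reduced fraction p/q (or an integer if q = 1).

1. C_x = -2118/185  [B, D, C are collinear ∩ AC ⟂ BD]
2. C_y = 1201/185  [B, D, C are collinear ∩ AC ⟂ BD]
   → C = (-2118/185, 1201/185)

C = (-2118/185, 1201/185)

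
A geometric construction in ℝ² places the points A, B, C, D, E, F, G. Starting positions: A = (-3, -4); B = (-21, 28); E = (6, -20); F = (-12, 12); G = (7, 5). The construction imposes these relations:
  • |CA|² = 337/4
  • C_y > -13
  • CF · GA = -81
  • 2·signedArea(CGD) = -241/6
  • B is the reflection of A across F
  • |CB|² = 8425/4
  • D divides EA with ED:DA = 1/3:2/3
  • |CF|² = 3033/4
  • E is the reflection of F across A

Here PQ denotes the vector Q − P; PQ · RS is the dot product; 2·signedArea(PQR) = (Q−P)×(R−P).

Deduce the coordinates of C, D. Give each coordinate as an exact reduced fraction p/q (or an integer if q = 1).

C = (3/2, -12)
D = (3, -44/3)

1. D_x = 3  [D divides EA with ED:DA = 1/3:2/3]
2. D_y = -44/3  [D divides EA with ED:DA = 1/3:2/3]
   → D = (3, -44/3)
3. C_x = 3/2  [2·signedArea(CGD) = -241/6 ∩ CF · GA = -81]
4. C_y = -12  [2·signedArea(CGD) = -241/6 ∩ CF · GA = -81]
   → C = (3/2, -12)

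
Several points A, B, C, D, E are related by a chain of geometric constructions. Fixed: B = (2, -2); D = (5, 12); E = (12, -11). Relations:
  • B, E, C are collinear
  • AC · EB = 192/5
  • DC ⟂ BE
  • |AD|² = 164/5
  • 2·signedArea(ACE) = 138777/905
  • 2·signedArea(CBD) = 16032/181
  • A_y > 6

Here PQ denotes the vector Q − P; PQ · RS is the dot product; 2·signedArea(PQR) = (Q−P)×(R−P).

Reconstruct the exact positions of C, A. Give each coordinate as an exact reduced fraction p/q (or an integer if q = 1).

A = (19/5, 32/5)
C = (-598/181, 502/181)

1. C_x = -598/181  [B, E, C are collinear ∩ DC ⟂ BE]
2. C_y = 502/181  [B, E, C are collinear ∩ DC ⟂ BE]
   → C = (-598/181, 502/181)
3. A_x = 19/5  [AC · EB = 192/5 ∩ 2·signedArea(ACE) = 138777/905]
4. A_y = 32/5  [AC · EB = 192/5 ∩ 2·signedArea(ACE) = 138777/905]
   → A = (19/5, 32/5)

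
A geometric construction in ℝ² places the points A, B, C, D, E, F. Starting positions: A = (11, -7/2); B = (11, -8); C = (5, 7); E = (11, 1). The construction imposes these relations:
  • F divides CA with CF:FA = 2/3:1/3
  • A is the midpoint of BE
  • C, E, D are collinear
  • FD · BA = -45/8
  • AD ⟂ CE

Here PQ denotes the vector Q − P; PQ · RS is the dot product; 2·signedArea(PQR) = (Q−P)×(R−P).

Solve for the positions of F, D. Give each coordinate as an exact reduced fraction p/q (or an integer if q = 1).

1. F_x = 9  [F divides CA with CF:FA = 2/3:1/3]
2. F_y = 0  [F divides CA with CF:FA = 2/3:1/3]
   → F = (9, 0)
3. D_x = 53/4  [C, E, D are collinear ∩ AD ⟂ CE]
4. D_y = -5/4  [C, E, D are collinear ∩ AD ⟂ CE]
   → D = (53/4, -5/4)

D = (53/4, -5/4)
F = (9, 0)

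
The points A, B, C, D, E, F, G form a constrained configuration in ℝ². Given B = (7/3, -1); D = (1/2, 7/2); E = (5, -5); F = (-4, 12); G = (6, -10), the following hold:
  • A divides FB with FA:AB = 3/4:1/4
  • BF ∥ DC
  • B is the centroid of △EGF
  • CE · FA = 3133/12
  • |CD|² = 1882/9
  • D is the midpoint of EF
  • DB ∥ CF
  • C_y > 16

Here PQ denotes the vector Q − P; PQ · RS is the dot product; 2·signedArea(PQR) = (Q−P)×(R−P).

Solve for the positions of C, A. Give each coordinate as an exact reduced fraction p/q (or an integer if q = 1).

1. C_x = -35/6  [DB ∥ CF ∩ BF ∥ DC]
2. C_y = 33/2  [DB ∥ CF ∩ BF ∥ DC]
   → C = (-35/6, 33/2)
3. A_x = 3/4  [A divides FB with FA:AB = 3/4:1/4]
4. A_y = 9/4  [A divides FB with FA:AB = 3/4:1/4]
   → A = (3/4, 9/4)

A = (3/4, 9/4)
C = (-35/6, 33/2)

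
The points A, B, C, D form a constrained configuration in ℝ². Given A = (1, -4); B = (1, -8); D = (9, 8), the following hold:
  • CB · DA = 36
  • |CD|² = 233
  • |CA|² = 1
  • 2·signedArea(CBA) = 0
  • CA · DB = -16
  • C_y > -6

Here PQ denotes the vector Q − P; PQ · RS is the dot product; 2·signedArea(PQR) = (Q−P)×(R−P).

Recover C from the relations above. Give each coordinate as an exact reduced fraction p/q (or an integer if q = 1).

C = (1, -5)

1. C_x = 1  [2·signedArea(CBA) = 0 ∩ CA · DB = -16]
2. C_y = -5  [2·signedArea(CBA) = 0 ∩ CA · DB = -16]
   → C = (1, -5)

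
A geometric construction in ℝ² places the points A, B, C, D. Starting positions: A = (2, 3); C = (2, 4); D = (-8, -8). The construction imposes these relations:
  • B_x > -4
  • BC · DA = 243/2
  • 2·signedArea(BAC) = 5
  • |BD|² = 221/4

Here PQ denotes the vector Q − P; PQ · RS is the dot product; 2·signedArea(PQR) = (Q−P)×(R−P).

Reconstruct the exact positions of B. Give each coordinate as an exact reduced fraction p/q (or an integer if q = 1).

B = (-3, -5/2)

1. B_x = -3  [BC · DA = 243/2 ∩ 2·signedArea(BAC) = 5]
2. B_y = -5/2  [BC · DA = 243/2 ∩ 2·signedArea(BAC) = 5]
   → B = (-3, -5/2)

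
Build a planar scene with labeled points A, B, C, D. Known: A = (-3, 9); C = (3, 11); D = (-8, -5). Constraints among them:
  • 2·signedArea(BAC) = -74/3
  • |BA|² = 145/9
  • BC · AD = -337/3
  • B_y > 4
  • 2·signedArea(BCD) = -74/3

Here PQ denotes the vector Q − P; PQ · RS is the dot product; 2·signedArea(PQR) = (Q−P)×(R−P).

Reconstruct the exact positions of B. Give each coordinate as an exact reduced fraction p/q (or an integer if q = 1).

B = (-8/3, 5)

1. B_x = -8/3  [2·signedArea(BAC) = -74/3 ∩ BC · AD = -337/3]
2. B_y = 5  [2·signedArea(BAC) = -74/3 ∩ BC · AD = -337/3]
   → B = (-8/3, 5)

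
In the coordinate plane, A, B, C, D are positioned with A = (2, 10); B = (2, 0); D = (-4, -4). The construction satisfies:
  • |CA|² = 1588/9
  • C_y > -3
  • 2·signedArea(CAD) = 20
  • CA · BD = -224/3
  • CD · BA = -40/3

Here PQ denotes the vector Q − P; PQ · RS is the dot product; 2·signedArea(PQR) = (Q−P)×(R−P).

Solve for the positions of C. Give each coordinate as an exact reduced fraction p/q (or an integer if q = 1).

1. C_x = -2  [CA · BD = -224/3 ∩ 2·signedArea(CAD) = 20]
2. C_y = -8/3  [CA · BD = -224/3 ∩ 2·signedArea(CAD) = 20]
   → C = (-2, -8/3)

C = (-2, -8/3)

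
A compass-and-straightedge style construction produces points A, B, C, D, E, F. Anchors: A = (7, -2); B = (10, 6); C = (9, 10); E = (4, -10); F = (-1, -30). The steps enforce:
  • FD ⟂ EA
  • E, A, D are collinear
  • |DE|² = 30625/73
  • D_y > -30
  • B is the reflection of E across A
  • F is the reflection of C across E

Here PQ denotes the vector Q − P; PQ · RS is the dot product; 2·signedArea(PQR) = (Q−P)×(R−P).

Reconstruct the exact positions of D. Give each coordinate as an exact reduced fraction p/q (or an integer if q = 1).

D = (-233/73, -2130/73)

1. D_x = -233/73  [E, A, D are collinear ∩ FD ⟂ EA]
2. D_y = -2130/73  [E, A, D are collinear ∩ FD ⟂ EA]
   → D = (-233/73, -2130/73)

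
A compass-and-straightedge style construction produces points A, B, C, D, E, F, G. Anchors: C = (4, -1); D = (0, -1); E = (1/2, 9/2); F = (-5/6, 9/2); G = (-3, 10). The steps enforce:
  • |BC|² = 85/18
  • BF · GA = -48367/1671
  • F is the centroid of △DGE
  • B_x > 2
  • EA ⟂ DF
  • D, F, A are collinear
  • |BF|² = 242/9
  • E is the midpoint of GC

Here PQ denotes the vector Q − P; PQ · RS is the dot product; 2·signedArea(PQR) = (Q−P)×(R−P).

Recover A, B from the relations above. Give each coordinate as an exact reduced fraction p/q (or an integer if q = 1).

1. A_x = -895/1114  [D, F, A are collinear ∩ EA ⟂ DF]
2. A_y = 4793/1114  [D, F, A are collinear ∩ EA ⟂ DF]
   → A = (-895/1114, 4793/1114)
3. B_x = 17/6  [line -2447/1114·x + 6347/1114·y + 822/557 = 0 ∩ |BF|² = 242/9]
4. B_y = 5/6  [line -2447/1114·x + 6347/1114·y + 822/557 = 0 ∩ |BF|² = 242/9]
   → B = (17/6, 5/6)

A = (-895/1114, 4793/1114)
B = (17/6, 5/6)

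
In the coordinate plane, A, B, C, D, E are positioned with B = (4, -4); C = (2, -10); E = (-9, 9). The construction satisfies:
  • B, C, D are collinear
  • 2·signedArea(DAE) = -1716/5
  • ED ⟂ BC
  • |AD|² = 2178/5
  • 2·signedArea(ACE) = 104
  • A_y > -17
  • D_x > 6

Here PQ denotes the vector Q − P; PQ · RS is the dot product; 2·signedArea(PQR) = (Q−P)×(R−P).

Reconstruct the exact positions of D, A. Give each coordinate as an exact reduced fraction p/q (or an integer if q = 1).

1. D_x = 33/5  [B, C, D are collinear ∩ ED ⟂ BC]
2. D_y = 19/5  [B, C, D are collinear ∩ ED ⟂ BC]
   → D = (33/5, 19/5)
3. A_x = 0  [2·signedArea(ACE) = 104 ∩ 2·signedArea(DAE) = -1716/5]
4. A_y = -16  [2·signedArea(ACE) = 104 ∩ 2·signedArea(DAE) = -1716/5]
   → A = (0, -16)

A = (0, -16)
D = (33/5, 19/5)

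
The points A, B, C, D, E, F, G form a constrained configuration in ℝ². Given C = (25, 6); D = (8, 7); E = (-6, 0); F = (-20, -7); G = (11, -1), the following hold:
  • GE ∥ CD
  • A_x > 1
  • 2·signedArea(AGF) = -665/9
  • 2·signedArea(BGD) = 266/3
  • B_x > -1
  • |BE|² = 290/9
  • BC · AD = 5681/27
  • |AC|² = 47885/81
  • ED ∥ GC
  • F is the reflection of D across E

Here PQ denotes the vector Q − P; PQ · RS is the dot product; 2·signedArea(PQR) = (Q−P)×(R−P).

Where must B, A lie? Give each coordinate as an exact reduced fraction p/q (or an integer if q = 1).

A = (14/9, -4/9)
B = (-1/3, -1/3)

1. B_x = -1/3  [line -8·x + -3·y + -11/3 = 0 ∩ |BE|² = 290/9]
2. B_y = -1/3  [line -8·x + -3·y + -11/3 = 0 ∩ |BE|² = 290/9]
   → B = (-1/3, -1/3)
3. A_x = 14/9  [2·signedArea(AGF) = -665/9 ∩ BC · AD = 5681/27]
4. A_y = -4/9  [2·signedArea(AGF) = -665/9 ∩ BC · AD = 5681/27]
   → A = (14/9, -4/9)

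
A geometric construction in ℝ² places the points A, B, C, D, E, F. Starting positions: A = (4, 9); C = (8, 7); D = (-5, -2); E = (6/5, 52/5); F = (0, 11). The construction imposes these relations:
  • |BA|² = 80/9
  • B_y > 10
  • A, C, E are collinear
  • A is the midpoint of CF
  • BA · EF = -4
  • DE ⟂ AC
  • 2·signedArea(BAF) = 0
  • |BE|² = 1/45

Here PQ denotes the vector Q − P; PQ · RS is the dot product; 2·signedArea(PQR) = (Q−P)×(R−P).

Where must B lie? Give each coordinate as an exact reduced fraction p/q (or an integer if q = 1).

B = (4/3, 31/3)

1. B_x = 4/3  [2·signedArea(BAF) = 0 ∩ BA · EF = -4]
2. B_y = 31/3  [2·signedArea(BAF) = 0 ∩ BA · EF = -4]
   → B = (4/3, 31/3)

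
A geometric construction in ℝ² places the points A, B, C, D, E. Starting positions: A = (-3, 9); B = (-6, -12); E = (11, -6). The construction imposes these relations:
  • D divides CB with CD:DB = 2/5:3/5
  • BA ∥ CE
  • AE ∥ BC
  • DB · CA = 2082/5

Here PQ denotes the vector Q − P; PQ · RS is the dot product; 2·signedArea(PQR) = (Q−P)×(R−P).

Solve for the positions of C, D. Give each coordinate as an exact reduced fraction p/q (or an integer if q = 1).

1. C_x = 8  [BA ∥ CE ∩ AE ∥ BC]
2. C_y = -27  [BA ∥ CE ∩ AE ∥ BC]
   → C = (8, -27)
3. D_x = 12/5  [D divides CB with CD:DB = 2/5:3/5]
4. D_y = -21  [D divides CB with CD:DB = 2/5:3/5]
   → D = (12/5, -21)

C = (8, -27)
D = (12/5, -21)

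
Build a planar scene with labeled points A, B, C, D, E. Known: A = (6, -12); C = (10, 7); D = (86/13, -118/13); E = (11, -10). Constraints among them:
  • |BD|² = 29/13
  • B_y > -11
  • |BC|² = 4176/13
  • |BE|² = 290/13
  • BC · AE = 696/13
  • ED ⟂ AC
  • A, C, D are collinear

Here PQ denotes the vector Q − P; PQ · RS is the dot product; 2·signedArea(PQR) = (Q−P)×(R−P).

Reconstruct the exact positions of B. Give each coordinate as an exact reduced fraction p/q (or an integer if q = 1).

B = (82/13, -137/13)

1. B_x = 82/13  [line -5·x + -2·y + 136/13 = 0 ∩ |BE|² = 290/13]
2. B_y = -137/13  [line -5·x + -2·y + 136/13 = 0 ∩ |BE|² = 290/13]
   → B = (82/13, -137/13)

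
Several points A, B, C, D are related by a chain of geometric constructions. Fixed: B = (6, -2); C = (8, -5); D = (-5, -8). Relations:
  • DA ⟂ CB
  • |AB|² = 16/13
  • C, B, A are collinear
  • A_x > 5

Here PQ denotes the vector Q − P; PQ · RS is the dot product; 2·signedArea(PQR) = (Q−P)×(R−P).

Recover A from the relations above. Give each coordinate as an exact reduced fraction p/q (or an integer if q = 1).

1. A_x = 70/13  [C, B, A are collinear ∩ DA ⟂ CB]
2. A_y = -14/13  [C, B, A are collinear ∩ DA ⟂ CB]
   → A = (70/13, -14/13)

A = (70/13, -14/13)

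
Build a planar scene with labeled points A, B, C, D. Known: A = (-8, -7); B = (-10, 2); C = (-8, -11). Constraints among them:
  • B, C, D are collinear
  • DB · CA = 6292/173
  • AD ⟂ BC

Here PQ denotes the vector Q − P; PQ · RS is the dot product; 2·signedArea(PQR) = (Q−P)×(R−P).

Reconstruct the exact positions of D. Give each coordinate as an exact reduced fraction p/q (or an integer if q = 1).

1. D_x = -1488/173  [B, C, D are collinear ∩ AD ⟂ BC]
2. D_y = -1227/173  [B, C, D are collinear ∩ AD ⟂ BC]
   → D = (-1488/173, -1227/173)

D = (-1488/173, -1227/173)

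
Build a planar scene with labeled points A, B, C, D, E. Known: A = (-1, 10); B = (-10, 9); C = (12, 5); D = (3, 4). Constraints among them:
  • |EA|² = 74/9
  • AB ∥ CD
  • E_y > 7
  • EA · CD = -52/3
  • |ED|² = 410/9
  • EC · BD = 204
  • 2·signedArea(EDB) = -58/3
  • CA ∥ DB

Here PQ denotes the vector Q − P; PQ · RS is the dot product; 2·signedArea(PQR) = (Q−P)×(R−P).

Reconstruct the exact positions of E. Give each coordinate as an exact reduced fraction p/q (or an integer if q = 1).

1. E_x = -8/3  [EC · BD = 204 ∩ EA · CD = -52/3]
2. E_y = 23/3  [EC · BD = 204 ∩ EA · CD = -52/3]
   → E = (-8/3, 23/3)

E = (-8/3, 23/3)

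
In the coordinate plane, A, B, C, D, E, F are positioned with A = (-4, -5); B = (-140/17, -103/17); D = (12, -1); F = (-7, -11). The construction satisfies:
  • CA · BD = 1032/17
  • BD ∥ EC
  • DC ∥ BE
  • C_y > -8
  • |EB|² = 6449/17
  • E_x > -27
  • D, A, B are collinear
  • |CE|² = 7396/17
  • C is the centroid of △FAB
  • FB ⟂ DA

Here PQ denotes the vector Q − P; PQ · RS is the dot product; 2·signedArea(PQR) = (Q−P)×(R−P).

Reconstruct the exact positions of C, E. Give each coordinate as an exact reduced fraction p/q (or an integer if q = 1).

1. C_x = -109/17  [C is the centroid of △FAB]
2. C_y = -125/17  [C is the centroid of △FAB]
   → C = (-109/17, -125/17)
3. E_x = -453/17  [BD ∥ EC ∩ DC ∥ BE]
4. E_y = -211/17  [BD ∥ EC ∩ DC ∥ BE]
   → E = (-453/17, -211/17)

C = (-109/17, -125/17)
E = (-453/17, -211/17)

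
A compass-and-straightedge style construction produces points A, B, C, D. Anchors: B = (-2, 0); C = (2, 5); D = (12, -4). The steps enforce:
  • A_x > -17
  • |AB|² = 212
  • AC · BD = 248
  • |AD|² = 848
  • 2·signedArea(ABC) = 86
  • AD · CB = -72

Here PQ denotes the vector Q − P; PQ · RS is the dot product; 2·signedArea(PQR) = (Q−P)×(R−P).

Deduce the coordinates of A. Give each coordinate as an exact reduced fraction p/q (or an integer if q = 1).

A = (-16, 4)

1. A_x = -16  [2·signedArea(ABC) = 86 ∩ AD · CB = -72]
2. A_y = 4  [2·signedArea(ABC) = 86 ∩ AD · CB = -72]
   → A = (-16, 4)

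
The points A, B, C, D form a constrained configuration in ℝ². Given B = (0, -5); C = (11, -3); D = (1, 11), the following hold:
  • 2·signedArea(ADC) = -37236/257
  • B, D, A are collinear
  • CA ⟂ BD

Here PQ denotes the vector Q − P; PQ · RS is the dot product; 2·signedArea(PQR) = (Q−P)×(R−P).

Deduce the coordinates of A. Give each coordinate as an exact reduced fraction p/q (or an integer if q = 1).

A = (43/257, -597/257)

1. A_x = 43/257  [B, D, A are collinear ∩ CA ⟂ BD]
2. A_y = -597/257  [B, D, A are collinear ∩ CA ⟂ BD]
   → A = (43/257, -597/257)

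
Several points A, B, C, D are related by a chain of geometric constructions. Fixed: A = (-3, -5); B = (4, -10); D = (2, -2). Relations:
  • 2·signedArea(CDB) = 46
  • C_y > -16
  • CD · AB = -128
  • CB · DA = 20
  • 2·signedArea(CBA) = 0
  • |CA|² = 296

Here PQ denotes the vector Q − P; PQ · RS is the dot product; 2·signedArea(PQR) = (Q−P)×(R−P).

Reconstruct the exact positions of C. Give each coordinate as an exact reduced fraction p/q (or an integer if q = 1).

C = (11, -15)

1. C_x = 11  [2·signedArea(CBA) = 0 ∩ CB · DA = 20]
2. C_y = -15  [2·signedArea(CBA) = 0 ∩ CB · DA = 20]
   → C = (11, -15)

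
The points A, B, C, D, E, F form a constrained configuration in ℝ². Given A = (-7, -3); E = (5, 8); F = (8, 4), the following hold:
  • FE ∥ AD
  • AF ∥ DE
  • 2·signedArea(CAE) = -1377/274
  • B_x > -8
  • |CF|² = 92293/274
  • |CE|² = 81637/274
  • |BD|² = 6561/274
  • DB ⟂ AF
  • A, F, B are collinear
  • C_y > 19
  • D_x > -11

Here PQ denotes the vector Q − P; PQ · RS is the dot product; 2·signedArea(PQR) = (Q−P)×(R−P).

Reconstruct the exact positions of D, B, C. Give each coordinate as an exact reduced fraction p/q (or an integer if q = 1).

B = (-2173/274, -941/274)
C = (4913/274, 5325/274)
D = (-10, 1)

1. D_x = -10  [AF ∥ DE ∩ FE ∥ AD]
2. D_y = 1  [AF ∥ DE ∩ FE ∥ AD]
   → D = (-10, 1)
3. B_x = -2173/274  [A, F, B are collinear ∩ DB ⟂ AF]
4. B_y = -941/274  [A, F, B are collinear ∩ DB ⟂ AF]
   → B = (-2173/274, -941/274)
5. C_x = 4913/274  [line -11·x + 12·y + -9857/274 = 0 ∩ |CF|² = 92293/274]
6. C_y = 5325/274  [line -11·x + 12·y + -9857/274 = 0 ∩ |CF|² = 92293/274]
   → C = (4913/274, 5325/274)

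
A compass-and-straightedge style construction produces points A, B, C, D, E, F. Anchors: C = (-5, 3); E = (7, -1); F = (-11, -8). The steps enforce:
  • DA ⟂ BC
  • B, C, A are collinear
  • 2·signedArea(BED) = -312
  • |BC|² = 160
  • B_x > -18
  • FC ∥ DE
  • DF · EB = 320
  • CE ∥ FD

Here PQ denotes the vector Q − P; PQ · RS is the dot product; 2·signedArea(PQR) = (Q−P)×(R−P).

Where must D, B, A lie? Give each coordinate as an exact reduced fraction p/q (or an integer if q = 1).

A = (49/10, -3/10)
B = (-17, 7)
D = (1, -12)

1. D_x = 1  [FC ∥ DE ∩ CE ∥ FD]
2. D_y = -12  [FC ∥ DE ∩ CE ∥ FD]
   → D = (1, -12)
3. B_x = -17  [2·signedArea(BED) = -312 ∩ DF · EB = 320]
4. B_y = 7  [2·signedArea(BED) = -312 ∩ DF · EB = 320]
   → B = (-17, 7)
5. A_x = 49/10  [B, C, A are collinear ∩ DA ⟂ BC]
6. A_y = -3/10  [B, C, A are collinear ∩ DA ⟂ BC]
   → A = (49/10, -3/10)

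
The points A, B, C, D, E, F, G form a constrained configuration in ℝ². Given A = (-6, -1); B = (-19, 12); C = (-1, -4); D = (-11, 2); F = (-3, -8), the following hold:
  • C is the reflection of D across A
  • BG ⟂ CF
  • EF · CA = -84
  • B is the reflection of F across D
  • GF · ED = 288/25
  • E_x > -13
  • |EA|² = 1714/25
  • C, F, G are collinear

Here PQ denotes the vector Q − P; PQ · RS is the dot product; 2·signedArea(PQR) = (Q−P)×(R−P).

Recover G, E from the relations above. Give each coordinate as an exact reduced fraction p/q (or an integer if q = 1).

E = (-63/5, 4)
G = (9/5, 8/5)

1. G_x = 9/5  [C, F, G are collinear ∩ BG ⟂ CF]
2. G_y = 8/5  [C, F, G are collinear ∩ BG ⟂ CF]
   → G = (9/5, 8/5)
3. E_x = -63/5  [EF · CA = -84 ∩ GF · ED = 288/25]
4. E_y = 4  [EF · CA = -84 ∩ GF · ED = 288/25]
   → E = (-63/5, 4)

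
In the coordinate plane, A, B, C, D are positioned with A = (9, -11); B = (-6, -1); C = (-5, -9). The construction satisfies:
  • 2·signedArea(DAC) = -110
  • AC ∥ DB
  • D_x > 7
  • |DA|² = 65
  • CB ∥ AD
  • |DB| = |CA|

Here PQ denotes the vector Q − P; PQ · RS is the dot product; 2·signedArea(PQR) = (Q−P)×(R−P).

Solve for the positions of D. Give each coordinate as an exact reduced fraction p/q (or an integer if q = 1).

1. D_x = 8  [AC ∥ DB ∩ CB ∥ AD]
2. D_y = -3  [AC ∥ DB ∩ CB ∥ AD]
   → D = (8, -3)

D = (8, -3)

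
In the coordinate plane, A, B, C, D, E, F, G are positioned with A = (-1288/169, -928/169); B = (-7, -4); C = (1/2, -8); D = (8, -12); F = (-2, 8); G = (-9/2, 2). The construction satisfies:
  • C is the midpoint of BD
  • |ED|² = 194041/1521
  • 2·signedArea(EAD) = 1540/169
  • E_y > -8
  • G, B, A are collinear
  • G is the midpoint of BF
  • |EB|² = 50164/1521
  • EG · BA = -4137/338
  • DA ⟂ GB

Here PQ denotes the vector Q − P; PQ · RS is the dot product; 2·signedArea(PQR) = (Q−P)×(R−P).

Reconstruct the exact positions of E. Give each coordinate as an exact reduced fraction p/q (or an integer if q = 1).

1. E_x = -373/169  [line 1100/169·x + 2640/169·y + 21340/169 = 0 ∩ |ED|² = 194041/1521]
2. E_y = -3632/507  [line 1100/169·x + 2640/169·y + 21340/169 = 0 ∩ |ED|² = 194041/1521]
   → E = (-373/169, -3632/507)

E = (-373/169, -3632/507)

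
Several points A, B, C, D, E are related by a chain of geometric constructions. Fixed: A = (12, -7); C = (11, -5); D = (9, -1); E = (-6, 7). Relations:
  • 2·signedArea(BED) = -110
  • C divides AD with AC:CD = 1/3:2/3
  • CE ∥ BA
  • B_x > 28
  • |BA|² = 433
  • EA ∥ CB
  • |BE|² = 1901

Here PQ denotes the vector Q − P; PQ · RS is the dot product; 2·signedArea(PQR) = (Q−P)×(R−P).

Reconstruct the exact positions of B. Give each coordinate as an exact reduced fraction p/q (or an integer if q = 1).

B = (29, -19)

1. B_x = 29  [CE ∥ BA ∩ EA ∥ CB]
2. B_y = -19  [CE ∥ BA ∩ EA ∥ CB]
   → B = (29, -19)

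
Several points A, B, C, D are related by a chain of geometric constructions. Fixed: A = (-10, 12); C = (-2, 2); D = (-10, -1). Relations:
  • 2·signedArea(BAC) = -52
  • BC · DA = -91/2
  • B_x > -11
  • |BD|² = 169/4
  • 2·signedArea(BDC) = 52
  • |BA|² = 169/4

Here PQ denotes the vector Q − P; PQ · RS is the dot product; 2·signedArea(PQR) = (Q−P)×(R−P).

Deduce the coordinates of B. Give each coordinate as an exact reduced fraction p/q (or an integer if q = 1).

B = (-10, 11/2)

1. B_x = -10  [2·signedArea(BDC) = 52 ∩ 2·signedArea(BAC) = -52]
2. B_y = 11/2  [2·signedArea(BDC) = 52 ∩ 2·signedArea(BAC) = -52]
   → B = (-10, 11/2)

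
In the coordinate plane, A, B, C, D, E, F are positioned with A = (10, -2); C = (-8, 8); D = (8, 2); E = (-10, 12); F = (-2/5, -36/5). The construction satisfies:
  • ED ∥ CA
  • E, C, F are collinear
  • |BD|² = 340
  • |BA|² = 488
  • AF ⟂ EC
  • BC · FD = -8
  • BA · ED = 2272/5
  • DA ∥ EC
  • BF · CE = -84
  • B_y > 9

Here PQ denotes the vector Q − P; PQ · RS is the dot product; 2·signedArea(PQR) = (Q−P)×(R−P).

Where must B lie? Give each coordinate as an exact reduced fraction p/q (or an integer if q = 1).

1. B_x = -44/5  [BA · ED = 2272/5 ∩ BF · CE = -84]
2. B_y = 48/5  [BA · ED = 2272/5 ∩ BF · CE = -84]
   → B = (-44/5, 48/5)

B = (-44/5, 48/5)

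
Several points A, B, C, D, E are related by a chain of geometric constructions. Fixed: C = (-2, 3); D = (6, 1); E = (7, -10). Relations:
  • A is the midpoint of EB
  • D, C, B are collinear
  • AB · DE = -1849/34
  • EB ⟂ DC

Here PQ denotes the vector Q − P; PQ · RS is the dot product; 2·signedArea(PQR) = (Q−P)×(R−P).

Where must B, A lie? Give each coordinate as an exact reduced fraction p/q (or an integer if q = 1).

1. B_x = 162/17  [D, C, B are collinear ∩ EB ⟂ DC]
2. B_y = 2/17  [D, C, B are collinear ∩ EB ⟂ DC]
   → B = (162/17, 2/17)
3. A_x = 281/34  [A is the midpoint of EB]
4. A_y = -84/17  [A is the midpoint of EB]
   → A = (281/34, -84/17)

A = (281/34, -84/17)
B = (162/17, 2/17)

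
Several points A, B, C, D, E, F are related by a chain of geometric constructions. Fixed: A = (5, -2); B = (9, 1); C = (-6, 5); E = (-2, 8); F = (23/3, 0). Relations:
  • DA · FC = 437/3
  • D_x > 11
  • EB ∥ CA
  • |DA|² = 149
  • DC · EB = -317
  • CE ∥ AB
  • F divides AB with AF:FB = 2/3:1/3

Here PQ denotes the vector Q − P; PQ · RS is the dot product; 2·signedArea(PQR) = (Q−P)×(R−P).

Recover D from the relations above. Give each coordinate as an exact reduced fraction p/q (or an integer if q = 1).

D = (12, -12)

1. D_x = 12  [DC · EB = -317 ∩ DA · FC = 437/3]
2. D_y = -12  [DC · EB = -317 ∩ DA · FC = 437/3]
   → D = (12, -12)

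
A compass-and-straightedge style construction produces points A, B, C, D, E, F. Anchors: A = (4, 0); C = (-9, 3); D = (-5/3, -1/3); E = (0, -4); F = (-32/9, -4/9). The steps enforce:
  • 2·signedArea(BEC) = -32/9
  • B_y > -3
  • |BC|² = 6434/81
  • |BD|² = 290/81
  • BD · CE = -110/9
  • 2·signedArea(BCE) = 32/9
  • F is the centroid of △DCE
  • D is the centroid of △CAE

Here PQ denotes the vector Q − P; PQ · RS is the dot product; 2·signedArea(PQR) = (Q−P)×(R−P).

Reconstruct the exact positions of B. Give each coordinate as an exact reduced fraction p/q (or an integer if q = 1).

B = (-16/9, -20/9)

1. B_x = -16/9  [2·signedArea(BEC) = -32/9 ∩ BD · CE = -110/9]
2. B_y = -20/9  [2·signedArea(BEC) = -32/9 ∩ BD · CE = -110/9]
   → B = (-16/9, -20/9)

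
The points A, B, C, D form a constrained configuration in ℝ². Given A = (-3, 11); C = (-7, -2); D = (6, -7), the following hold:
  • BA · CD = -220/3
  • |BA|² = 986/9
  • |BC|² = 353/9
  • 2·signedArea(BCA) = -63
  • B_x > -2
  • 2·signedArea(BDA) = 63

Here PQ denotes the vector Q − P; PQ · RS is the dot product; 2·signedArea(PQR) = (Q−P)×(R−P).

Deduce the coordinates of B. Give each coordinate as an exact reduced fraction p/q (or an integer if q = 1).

1. B_x = -4/3  [BA · CD = -220/3 ∩ 2·signedArea(BDA) = 63]
2. B_y = 2/3  [BA · CD = -220/3 ∩ 2·signedArea(BDA) = 63]
   → B = (-4/3, 2/3)

B = (-4/3, 2/3)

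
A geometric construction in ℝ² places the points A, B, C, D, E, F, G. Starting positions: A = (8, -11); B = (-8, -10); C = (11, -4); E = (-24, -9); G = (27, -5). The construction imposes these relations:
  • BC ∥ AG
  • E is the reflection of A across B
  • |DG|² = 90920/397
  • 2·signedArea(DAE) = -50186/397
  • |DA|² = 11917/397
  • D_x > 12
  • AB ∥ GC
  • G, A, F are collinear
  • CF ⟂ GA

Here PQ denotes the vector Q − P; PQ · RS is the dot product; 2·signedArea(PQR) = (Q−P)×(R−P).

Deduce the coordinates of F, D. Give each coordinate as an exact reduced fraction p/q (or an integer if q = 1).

1. F_x = 5057/397  [G, A, F are collinear ∩ CF ⟂ GA]
2. F_y = -3773/397  [G, A, F are collinear ∩ CF ⟂ GA]
   → F = (5057/397, -3773/397)
3. D_x = 4781/397  [line -2·x + -32·y + -83206/397 = 0 ∩ |DA|² = 11917/397]
4. D_y = -2899/397  [line -2·x + -32·y + -83206/397 = 0 ∩ |DA|² = 11917/397]
   → D = (4781/397, -2899/397)

D = (4781/397, -2899/397)
F = (5057/397, -3773/397)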